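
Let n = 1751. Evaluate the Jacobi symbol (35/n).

-1

Reciprocity: 35 ≡ 3 and 1751 ≡ 3 (mod 4), so (35/1751) = −(1751/35).
Reduce top mod 35: now compute (1/35).
Reached (1/35) = 1. Collecting the sign flips along the way, the symbol is -1.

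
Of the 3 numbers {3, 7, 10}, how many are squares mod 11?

(3/11) = +1 → QR.
(7/11) = -1 → non-residue.
(10/11) = -1 → non-residue.
Total quadratic residues among the 3: 1.

1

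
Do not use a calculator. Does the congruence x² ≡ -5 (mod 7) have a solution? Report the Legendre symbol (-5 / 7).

1

Euler's criterion: (-5/7) ≡ 2^3 (mod 7).
2^2 ≡ 4 (mod 7)
2^3 = 2^(2+1) ≡ 1 (mod 7).
Result is 1, so (-5/7) = 1.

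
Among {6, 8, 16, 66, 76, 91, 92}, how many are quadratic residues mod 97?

(6/97) = +1 → QR.
(8/97) = +1 → QR.
(16/97) = +1 → QR.
(66/97) = +1 → QR.
(76/97) = -1 → non-residue.
(91/97) = +1 → QR.
(92/97) = -1 → non-residue.
Total quadratic residues among the 7: 5.

5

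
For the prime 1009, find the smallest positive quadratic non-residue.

11

(2/1009) = +1, so 2 is a residue.
(3/1009) = +1, so 3 is a residue.
(4/1009) = +1, so 4 is a residue.
(5/1009) = +1, so 5 is a residue.
(6/1009) = +1, so 6 is a residue.
(7/1009) = +1, so 7 is a residue.
(8/1009) = +1, so 8 is a residue.
(9/1009) = +1, so 9 is a residue.
(10/1009) = +1, so 10 is a residue.
(11/1009) = −1, so 11 is the smallest positive non-residue mod 1009.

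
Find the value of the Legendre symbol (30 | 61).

-1

Pull out 2: since 61 ≡ 5 (mod 8), (2/61) = -1.
Reciprocity: 15 ≡ 3 and 61 ≡ 1 (mod 4), so (15/61) = +(61/15).
Reduce top mod 15: now compute (1/15).
Reached (1/15) = 1. Collecting the sign flips along the way, the symbol is -1.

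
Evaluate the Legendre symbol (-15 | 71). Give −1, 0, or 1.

First reduce: -15 ≡ 56 (mod 71).
Pull out 2^3: since 71 ≡ 7 (mod 8), (2/71) = +1, so (2/71)^3 = +1.
Reciprocity: 7 ≡ 3 and 71 ≡ 3 (mod 4), so (7/71) = −(71/7).
Reduce top mod 7: now compute (1/7).
Reached (1/7) = 1. Collecting the sign flips along the way, the symbol is -1.

-1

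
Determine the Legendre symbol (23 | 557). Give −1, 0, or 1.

Reciprocity: 23 ≡ 3 and 557 ≡ 1 (mod 4), so (23/557) = +(557/23).
Reduce top mod 23: now compute (5/23).
Reciprocity: 5 ≡ 1 and 23 ≡ 3 (mod 4), so (5/23) = +(23/5).
Reduce top mod 5: now compute (3/5).
Reciprocity: 3 ≡ 3 and 5 ≡ 1 (mod 4), so (3/5) = +(5/3).
Reduce top mod 3: now compute (2/3).
Pull out 2: since 3 ≡ 3 (mod 8), (2/3) = -1.
Reached (1/3) = 1. Collecting the sign flips along the way, the symbol is -1.

-1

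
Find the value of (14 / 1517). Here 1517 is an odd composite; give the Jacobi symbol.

1

Pull out 2: since 1517 ≡ 5 (mod 8), (2/1517) = -1.
Reciprocity: 7 ≡ 3 and 1517 ≡ 1 (mod 4), so (7/1517) = +(1517/7).
Reduce top mod 7: now compute (5/7).
Reciprocity: 5 ≡ 1 and 7 ≡ 3 (mod 4), so (5/7) = +(7/5).
Reduce top mod 5: now compute (2/5).
Pull out 2: since 5 ≡ 5 (mod 8), (2/5) = -1.
Reached (1/5) = 1. Collecting the sign flips along the way, the symbol is +1.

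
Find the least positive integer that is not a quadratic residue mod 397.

(2/397) = −1, so 2 is the smallest positive non-residue mod 397.

2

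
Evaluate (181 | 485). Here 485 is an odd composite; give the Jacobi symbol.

-1

Reciprocity: 181 ≡ 1 and 485 ≡ 1 (mod 4), so (181/485) = +(485/181).
Reduce top mod 181: now compute (123/181).
Reciprocity: 123 ≡ 3 and 181 ≡ 1 (mod 4), so (123/181) = +(181/123).
Reduce top mod 123: now compute (58/123).
Pull out 2: since 123 ≡ 3 (mod 8), (2/123) = -1.
Reciprocity: 29 ≡ 1 and 123 ≡ 3 (mod 4), so (29/123) = +(123/29).
Reduce top mod 29: now compute (7/29).
Reciprocity: 7 ≡ 3 and 29 ≡ 1 (mod 4), so (7/29) = +(29/7).
Reduce top mod 7: now compute (1/7).
Reached (1/7) = 1. Collecting the sign flips along the way, the symbol is -1.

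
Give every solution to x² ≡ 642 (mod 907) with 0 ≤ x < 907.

Since 907 ≡ 3 (mod 4), a square root of 642 is 642^((907+1)/4) = 642^227 mod 907.
Repeated squaring: 642^2≡386, 642^4≡248, 642^8≡735, 642^16≡560, 642^32≡685, 642^64≡306, 642^128≡215 (mod 907).
642^227 = 642^(128+64+32+2+1) ≡ 78 (mod 907).
Check: 78² = 6084 ≡ 642 (mod 907). The two roots are 78 and 829.

78, 829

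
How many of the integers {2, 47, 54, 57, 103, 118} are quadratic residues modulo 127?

(2/127) = +1 → QR.
(47/127) = +1 → QR.
(54/127) = -1 → non-residue.
(57/127) = -1 → non-residue.
(103/127) = +1 → QR.
(118/127) = -1 → non-residue.
Total quadratic residues among the 6: 3.

3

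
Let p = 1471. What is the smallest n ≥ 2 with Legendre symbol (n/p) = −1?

(2/1471) = +1, so 2 is a residue.
(3/1471) = −1, so 3 is the smallest positive non-residue mod 1471.

3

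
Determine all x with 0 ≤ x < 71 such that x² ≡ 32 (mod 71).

23, 48

Since 71 ≡ 3 (mod 4), a square root of 32 is 32^((71+1)/4) = 32^18 mod 71.
Repeated squaring: 32^2≡30, 32^4≡48, 32^8≡32, 32^16≡30 (mod 71).
32^18 = 32^(16+2) ≡ 48 (mod 71).
Check: 48² = 2304 ≡ 32 (mod 71). The two roots are 23 and 48.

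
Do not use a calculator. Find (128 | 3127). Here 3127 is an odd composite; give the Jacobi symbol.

1

Pull out 2^7: since 3127 ≡ 7 (mod 8), (2/3127) = +1, so (2/3127)^7 = +1.
Reached (1/3127) = 1. Collecting the sign flips along the way, the symbol is +1.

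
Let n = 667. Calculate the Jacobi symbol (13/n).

1

Reciprocity: 13 ≡ 1 and 667 ≡ 3 (mod 4), so (13/667) = +(667/13).
Reduce top mod 13: now compute (4/13).
Pull out 2^2: since 13 ≡ 5 (mod 8), (2/13) = -1, so (2/13)^2 = +1.
Reached (1/13) = 1. Collecting the sign flips along the way, the symbol is +1.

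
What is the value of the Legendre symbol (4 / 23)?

Pull out 2^2: since 23 ≡ 7 (mod 8), (2/23) = +1, so (2/23)^2 = +1.
Reached (1/23) = 1. Collecting the sign flips along the way, the symbol is +1.

1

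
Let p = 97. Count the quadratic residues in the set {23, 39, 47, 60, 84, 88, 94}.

3

(23/97) = -1 → non-residue.
(39/97) = -1 → non-residue.
(47/97) = +1 → QR.
(60/97) = -1 → non-residue.
(84/97) = -1 → non-residue.
(88/97) = +1 → QR.
(94/97) = +1 → QR.
Total quadratic residues among the 7: 3.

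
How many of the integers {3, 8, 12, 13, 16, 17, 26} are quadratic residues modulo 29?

(3/29) = -1 → non-residue.
(8/29) = -1 → non-residue.
(12/29) = -1 → non-residue.
(13/29) = +1 → QR.
(16/29) = +1 → QR.
(17/29) = -1 → non-residue.
(26/29) = -1 → non-residue.
Total quadratic residues among the 7: 2.

2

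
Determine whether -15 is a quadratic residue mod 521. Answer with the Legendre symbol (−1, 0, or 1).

First reduce: -15 ≡ 506 (mod 521).
Pull out 2: since 521 ≡ 1 (mod 8), (2/521) = +1.
Reciprocity: 253 ≡ 1 and 521 ≡ 1 (mod 4), so (253/521) = +(521/253).
Reduce top mod 253: now compute (15/253).
Reciprocity: 15 ≡ 3 and 253 ≡ 1 (mod 4), so (15/253) = +(253/15).
Reduce top mod 15: now compute (13/15).
Reciprocity: 13 ≡ 1 and 15 ≡ 3 (mod 4), so (13/15) = +(15/13).
Reduce top mod 13: now compute (2/13).
Pull out 2: since 13 ≡ 5 (mod 8), (2/13) = -1.
Reached (1/13) = 1. Collecting the sign flips along the way, the symbol is -1.

-1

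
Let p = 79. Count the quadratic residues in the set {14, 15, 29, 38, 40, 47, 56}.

2

(14/79) = -1 → non-residue.
(15/79) = -1 → non-residue.
(29/79) = -1 → non-residue.
(38/79) = +1 → QR.
(40/79) = +1 → QR.
(47/79) = -1 → non-residue.
(56/79) = -1 → non-residue.
Total quadratic residues among the 7: 2.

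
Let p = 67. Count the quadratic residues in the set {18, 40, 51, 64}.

2

(18/67) = -1 → non-residue.
(40/67) = +1 → QR.
(51/67) = -1 → non-residue.
(64/67) = +1 → QR.
Total quadratic residues among the 4: 2.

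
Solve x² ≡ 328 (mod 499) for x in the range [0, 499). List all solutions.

223, 276

Since 499 ≡ 3 (mod 4), a square root of 328 is 328^((499+1)/4) = 328^125 mod 499.
Repeated squaring: 328^2≡299, 328^4≡80, 328^8≡412, 328^16≡84, 328^32≡70, 328^64≡409 (mod 499).
328^125 = 328^(64+32+16+8+4+1) ≡ 276 (mod 499).
Check: 276² = 76176 ≡ 328 (mod 499). The two roots are 223 and 276.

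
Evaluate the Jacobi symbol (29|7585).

1

Reciprocity: 29 ≡ 1 and 7585 ≡ 1 (mod 4), so (29/7585) = +(7585/29).
Reduce top mod 29: now compute (16/29).
Pull out 2^4: since 29 ≡ 5 (mod 8), (2/29) = -1, so (2/29)^4 = +1.
Reached (1/29) = 1. Collecting the sign flips along the way, the symbol is +1.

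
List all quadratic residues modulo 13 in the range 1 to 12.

Square k = 1,…,6 (k and 13−k give the same square):
1²=1, 2²=4, 3²=9, 4²≡3, 5²≡12, 6²≡10 (mod 13).
So the quadratic residues mod 13 are {1, 3, 4, 9, 10, 12}.

1, 3, 4, 9, 10, 12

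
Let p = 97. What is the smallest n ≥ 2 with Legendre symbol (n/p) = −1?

(2/97) = +1, so 2 is a residue.
(3/97) = +1, so 3 is a residue.
(4/97) = +1, so 4 is a residue.
(5/97) = −1, so 5 is the smallest positive non-residue mod 97.

5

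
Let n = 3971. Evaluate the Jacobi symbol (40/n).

-1

Pull out 2^3: since 3971 ≡ 3 (mod 8), (2/3971) = -1, so (2/3971)^3 = -1.
Reciprocity: 5 ≡ 1 and 3971 ≡ 3 (mod 4), so (5/3971) = +(3971/5).
Reduce top mod 5: now compute (1/5).
Reached (1/5) = 1. Collecting the sign flips along the way, the symbol is -1.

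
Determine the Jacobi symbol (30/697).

-1

Pull out 2: since 697 ≡ 1 (mod 8), (2/697) = +1.
Reciprocity: 15 ≡ 3 and 697 ≡ 1 (mod 4), so (15/697) = +(697/15).
Reduce top mod 15: now compute (7/15).
Reciprocity: 7 ≡ 3 and 15 ≡ 3 (mod 4), so (7/15) = −(15/7).
Reduce top mod 7: now compute (1/7).
Reached (1/7) = 1. Collecting the sign flips along the way, the symbol is -1.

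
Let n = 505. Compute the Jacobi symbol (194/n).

-1

Pull out 2: since 505 ≡ 1 (mod 8), (2/505) = +1.
Reciprocity: 97 ≡ 1 and 505 ≡ 1 (mod 4), so (97/505) = +(505/97).
Reduce top mod 97: now compute (20/97).
Pull out 2^2: since 97 ≡ 1 (mod 8), (2/97) = +1, so (2/97)^2 = +1.
Reciprocity: 5 ≡ 1 and 97 ≡ 1 (mod 4), so (5/97) = +(97/5).
Reduce top mod 5: now compute (2/5).
Pull out 2: since 5 ≡ 5 (mod 8), (2/5) = -1.
Reached (1/5) = 1. Collecting the sign flips along the way, the symbol is -1.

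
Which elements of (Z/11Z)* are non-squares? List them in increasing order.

Square k = 1,…,5 (k and 11−k give the same square):
1²=1, 2²=4, 3²=9, 4²≡5, 5²≡3 (mod 11).
The residues are {1, 3, 4, 5, 9}; the non-residues are the remaining 5 nonzero classes.

2,6,7,8,10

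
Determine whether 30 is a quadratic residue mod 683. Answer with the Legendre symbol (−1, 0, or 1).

Pull out 2: since 683 ≡ 3 (mod 8), (2/683) = -1.
Reciprocity: 15 ≡ 3 and 683 ≡ 3 (mod 4), so (15/683) = −(683/15).
Reduce top mod 15: now compute (8/15).
Pull out 2^3: since 15 ≡ 7 (mod 8), (2/15) = +1, so (2/15)^3 = +1.
Reached (1/15) = 1. Collecting the sign flips along the way, the symbol is +1.

1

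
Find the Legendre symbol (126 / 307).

-1

Euler's criterion: (126/307) ≡ 126^153 (mod 307).
126^2 ≡ 219 (mod 307)
126^4 ≡ 69 (mod 307)
126^8 ≡ 156 (mod 307)
126^16 ≡ 83 (mod 307)
126^32 ≡ 135 (mod 307)
126^64 ≡ 112 (mod 307)
126^128 ≡ 264 (mod 307)
126^153 = 126^(128+16+8+1) ≡ 306 (mod 307).
Result is 306 ≡ −1, so (126/307) = −1.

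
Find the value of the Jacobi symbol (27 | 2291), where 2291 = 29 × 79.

1

Reciprocity: 27 ≡ 3 and 2291 ≡ 3 (mod 4), so (27/2291) = −(2291/27).
Reduce top mod 27: now compute (23/27).
Reciprocity: 23 ≡ 3 and 27 ≡ 3 (mod 4), so (23/27) = −(27/23).
Reduce top mod 23: now compute (4/23).
Pull out 2^2: since 23 ≡ 7 (mod 8), (2/23) = +1, so (2/23)^2 = +1.
Reached (1/23) = 1. Collecting the sign flips along the way, the symbol is +1.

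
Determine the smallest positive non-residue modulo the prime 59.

2

(2/59) = −1, so 2 is the smallest positive non-residue mod 59.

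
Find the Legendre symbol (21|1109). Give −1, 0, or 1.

1

Reciprocity: 21 ≡ 1 and 1109 ≡ 1 (mod 4), so (21/1109) = +(1109/21).
Reduce top mod 21: now compute (17/21).
Reciprocity: 17 ≡ 1 and 21 ≡ 1 (mod 4), so (17/21) = +(21/17).
Reduce top mod 17: now compute (4/17).
Pull out 2^2: since 17 ≡ 1 (mod 8), (2/17) = +1, so (2/17)^2 = +1.
Reached (1/17) = 1. Collecting the sign flips along the way, the symbol is +1.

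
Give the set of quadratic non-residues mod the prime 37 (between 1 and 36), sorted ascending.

2, 5, 6, 8, 13, 14, 15, 17, 18, 19, 20, 22, 23, 24, 29, 31, 32, 35

Square k = 1,…,18 (k and 37−k give the same square):
1²=1, 2²=4, 3²=9, 4²=16, 5²=25, 6²=36, 7²≡12, 8²≡27, 9²≡7, 10²≡26, 11²≡10, 12²≡33, 13²≡21, 14²≡11, 15²≡3, 16²≡34, 17²≡30, 18²≡28 (mod 37).
The residues are {1, 3, 4, 7, 9, 10, 11, 12, 16, 21, 25, 26, 27, 28, 30, 33, 34, 36}; the non-residues are the remaining 18 nonzero classes.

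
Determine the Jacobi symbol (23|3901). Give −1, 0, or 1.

Reciprocity: 23 ≡ 3 and 3901 ≡ 1 (mod 4), so (23/3901) = +(3901/23).
Reduce top mod 23: now compute (14/23).
Pull out 2: since 23 ≡ 7 (mod 8), (2/23) = +1.
Reciprocity: 7 ≡ 3 and 23 ≡ 3 (mod 4), so (7/23) = −(23/7).
Reduce top mod 7: now compute (2/7).
Pull out 2: since 7 ≡ 7 (mod 8), (2/7) = +1.
Reached (1/7) = 1. Collecting the sign flips along the way, the symbol is -1.

-1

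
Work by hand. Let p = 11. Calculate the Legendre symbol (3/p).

Reciprocity: 3 ≡ 3 and 11 ≡ 3 (mod 4), so (3/11) = −(11/3).
Reduce top mod 3: now compute (2/3).
Pull out 2: since 3 ≡ 3 (mod 8), (2/3) = -1.
Reached (1/3) = 1. Collecting the sign flips along the way, the symbol is +1.

1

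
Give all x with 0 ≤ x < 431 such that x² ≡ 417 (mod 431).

88, 343

Since 431 ≡ 3 (mod 4), a square root of 417 is 417^((431+1)/4) = 417^108 mod 431.
Repeated squaring: 417^2≡196, 417^4≡57, 417^8≡232, 417^16≡380, 417^32≡15, 417^64≡225 (mod 431).
417^108 = 417^(64+32+8+4) ≡ 88 (mod 431).
Check: 88² = 7744 ≡ 417 (mod 431). The two roots are 88 and 343.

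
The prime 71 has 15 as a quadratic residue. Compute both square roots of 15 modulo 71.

Since 71 ≡ 3 (mod 4), a square root of 15 is 15^((71+1)/4) = 15^18 mod 71.
Repeated squaring: 15^2≡12, 15^4≡2, 15^8≡4, 15^16≡16 (mod 71).
15^18 = 15^(16+2) ≡ 50 (mod 71).
Check: 50² = 2500 ≡ 15 (mod 71). The two roots are 21 and 50.

21, 50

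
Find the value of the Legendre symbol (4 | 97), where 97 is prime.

Pull out 2^2: since 97 ≡ 1 (mod 8), (2/97) = +1, so (2/97)^2 = +1.
Reached (1/97) = 1. Collecting the sign flips along the way, the symbol is +1.

1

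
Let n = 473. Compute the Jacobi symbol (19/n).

1

Reciprocity: 19 ≡ 3 and 473 ≡ 1 (mod 4), so (19/473) = +(473/19).
Reduce top mod 19: now compute (17/19).
Reciprocity: 17 ≡ 1 and 19 ≡ 3 (mod 4), so (17/19) = +(19/17).
Reduce top mod 17: now compute (2/17).
Pull out 2: since 17 ≡ 1 (mod 8), (2/17) = +1.
Reached (1/17) = 1. Collecting the sign flips along the way, the symbol is +1.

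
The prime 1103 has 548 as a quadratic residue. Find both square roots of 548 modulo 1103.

535, 568

Since 1103 ≡ 3 (mod 4), a square root of 548 is 548^((1103+1)/4) = 548^276 mod 1103.
Repeated squaring: 548^2≡288, 548^4≡219, 548^8≡532, 548^16≡656, 548^32≡166, 548^64≡1084, 548^128≡361, 548^256≡167 (mod 1103).
548^276 = 548^(256+16+4) ≡ 535 (mod 1103).
Check: 535² = 286225 ≡ 548 (mod 1103). The two roots are 535 and 568.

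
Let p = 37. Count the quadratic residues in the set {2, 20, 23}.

(2/37) = -1 → non-residue.
(20/37) = -1 → non-residue.
(23/37) = -1 → non-residue.
Total quadratic residues among the 3: 0.

0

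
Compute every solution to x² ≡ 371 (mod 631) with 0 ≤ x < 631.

122, 509

Since 631 ≡ 3 (mod 4), a square root of 371 is 371^((631+1)/4) = 371^158 mod 631.
Repeated squaring: 371^2≡83, 371^4≡579, 371^8≡180, 371^16≡219, 371^32≡5, 371^64≡25, 371^128≡625 (mod 631).
371^158 = 371^(128+16+8+4+2) ≡ 509 (mod 631).
Check: 509² = 259081 ≡ 371 (mod 631). The two roots are 122 and 509.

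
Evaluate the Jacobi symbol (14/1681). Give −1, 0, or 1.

1

Pull out 2: since 1681 ≡ 1 (mod 8), (2/1681) = +1.
Reciprocity: 7 ≡ 3 and 1681 ≡ 1 (mod 4), so (7/1681) = +(1681/7).
Reduce top mod 7: now compute (1/7).
Reached (1/7) = 1. Collecting the sign flips along the way, the symbol is +1.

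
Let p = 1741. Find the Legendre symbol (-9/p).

1

First reduce: -9 ≡ 1732 (mod 1741).
Pull out 2^2: since 1741 ≡ 5 (mod 8), (2/1741) = -1, so (2/1741)^2 = +1.
Reciprocity: 433 ≡ 1 and 1741 ≡ 1 (mod 4), so (433/1741) = +(1741/433).
Reduce top mod 433: now compute (9/433).
Reciprocity: 9 ≡ 1 and 433 ≡ 1 (mod 4), so (9/433) = +(433/9).
Reduce top mod 9: now compute (1/9).
Reached (1/9) = 1. Collecting the sign flips along the way, the symbol is +1.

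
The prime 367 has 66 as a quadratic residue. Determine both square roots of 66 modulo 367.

Since 367 ≡ 3 (mod 4), a square root of 66 is 66^((367+1)/4) = 66^92 mod 367.
Repeated squaring: 66^2≡319, 66^4≡102, 66^8≡128, 66^16≡236, 66^32≡279, 66^64≡37 (mod 367).
66^92 = 66^(64+16+8+4) ≡ 112 (mod 367).
Check: 112² = 12544 ≡ 66 (mod 367). The two roots are 112 and 255.

112, 255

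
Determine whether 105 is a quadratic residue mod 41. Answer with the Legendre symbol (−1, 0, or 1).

1

First reduce: 105 ≡ 23 (mod 41).
Reciprocity: 23 ≡ 3 and 41 ≡ 1 (mod 4), so (23/41) = +(41/23).
Reduce top mod 23: now compute (18/23).
Pull out 2: since 23 ≡ 7 (mod 8), (2/23) = +1.
Reciprocity: 9 ≡ 1 and 23 ≡ 3 (mod 4), so (9/23) = +(23/9).
Reduce top mod 9: now compute (5/9).
Reciprocity: 5 ≡ 1 and 9 ≡ 1 (mod 4), so (5/9) = +(9/5).
Reduce top mod 5: now compute (4/5).
Pull out 2^2: since 5 ≡ 5 (mod 8), (2/5) = -1, so (2/5)^2 = +1.
Reached (1/5) = 1. Collecting the sign flips along the way, the symbol is +1.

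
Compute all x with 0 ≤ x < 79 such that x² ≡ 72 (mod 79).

Since 79 ≡ 3 (mod 4), a square root of 72 is 72^((79+1)/4) = 72^20 mod 79.
Repeated squaring: 72^2≡49, 72^4≡31, 72^8≡13, 72^16≡11 (mod 79).
72^20 = 72^(16+4) ≡ 25 (mod 79).
Check: 25² = 625 ≡ 72 (mod 79). The two roots are 25 and 54.

25, 54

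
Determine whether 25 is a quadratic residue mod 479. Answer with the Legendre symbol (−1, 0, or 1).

1

Euler's criterion: (25/479) ≡ 25^239 (mod 479).
25^2 ≡ 146 (mod 479)
25^4 ≡ 240 (mod 479)
25^8 ≡ 120 (mod 479)
25^16 ≡ 30 (mod 479)
25^32 ≡ 421 (mod 479)
25^64 ≡ 11 (mod 479)
25^128 ≡ 121 (mod 479)
25^239 = 25^(128+64+32+8+4+2+1) ≡ 1 (mod 479).
Result is 1, so (25/479) = 1.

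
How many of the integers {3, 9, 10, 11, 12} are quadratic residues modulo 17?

(3/17) = -1 → non-residue.
(9/17) = +1 → QR.
(10/17) = -1 → non-residue.
(11/17) = -1 → non-residue.
(12/17) = -1 → non-residue.
Total quadratic residues among the 5: 1.

1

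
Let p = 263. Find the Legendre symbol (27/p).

1

Reciprocity: 27 ≡ 3 and 263 ≡ 3 (mod 4), so (27/263) = −(263/27).
Reduce top mod 27: now compute (20/27).
Pull out 2^2: since 27 ≡ 3 (mod 8), (2/27) = -1, so (2/27)^2 = +1.
Reciprocity: 5 ≡ 1 and 27 ≡ 3 (mod 4), so (5/27) = +(27/5).
Reduce top mod 5: now compute (2/5).
Pull out 2: since 5 ≡ 5 (mod 8), (2/5) = -1.
Reached (1/5) = 1. Collecting the sign flips along the way, the symbol is +1.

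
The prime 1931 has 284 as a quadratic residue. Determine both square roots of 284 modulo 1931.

652, 1279

Since 1931 ≡ 3 (mod 4), a square root of 284 is 284^((1931+1)/4) = 284^483 mod 1931.
Repeated squaring: 284^2≡1485, 284^4≡23, 284^8≡529, 284^16≡1777, 284^32≡544, 284^64≡493, 284^128≡1674, 284^256≡395 (mod 1931).
284^483 = 284^(256+128+64+32+2+1) ≡ 652 (mod 1931).
Check: 652² = 425104 ≡ 284 (mod 1931). The two roots are 652 and 1279.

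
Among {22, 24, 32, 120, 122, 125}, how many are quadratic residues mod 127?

4

(22/127) = +1 → QR.
(24/127) = -1 → non-residue.
(32/127) = +1 → QR.
(120/127) = +1 → QR.
(122/127) = +1 → QR.
(125/127) = -1 → non-residue.
Total quadratic residues among the 6: 4.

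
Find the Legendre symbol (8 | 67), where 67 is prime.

-1

Pull out 2^3: since 67 ≡ 3 (mod 8), (2/67) = -1, so (2/67)^3 = -1.
Reached (1/67) = 1. Collecting the sign flips along the way, the symbol is -1.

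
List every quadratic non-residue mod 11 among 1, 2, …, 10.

2, 6, 7, 8, 10

Square k = 1,…,5 (k and 11−k give the same square):
1²=1, 2²=4, 3²=9, 4²≡5, 5²≡3 (mod 11).
The residues are {1, 3, 4, 5, 9}; the non-residues are the remaining 5 nonzero classes.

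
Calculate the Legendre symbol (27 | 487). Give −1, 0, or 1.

Euler's criterion: (27/487) ≡ 27^243 (mod 487).
27^2 ≡ 242 (mod 487)
27^4 ≡ 124 (mod 487)
27^8 ≡ 279 (mod 487)
27^16 ≡ 408 (mod 487)
27^32 ≡ 397 (mod 487)
27^64 ≡ 308 (mod 487)
27^128 ≡ 386 (mod 487)
27^243 = 27^(128+64+32+16+2+1) ≡ 486 (mod 487).
Result is 486 ≡ −1, so (27/487) = −1.

-1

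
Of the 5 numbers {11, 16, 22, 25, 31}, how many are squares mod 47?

2

(11/47) = -1 → non-residue.
(16/47) = +1 → QR.
(22/47) = -1 → non-residue.
(25/47) = +1 → QR.
(31/47) = -1 → non-residue.
Total quadratic residues among the 5: 2.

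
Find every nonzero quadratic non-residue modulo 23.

5, 7, 10, 11, 14, 15, 17, 19, 20, 21, 22

Square k = 1,…,11 (k and 23−k give the same square):
1²=1, 2²=4, 3²=9, 4²=16, 5²≡2, 6²≡13, 7²≡3, 8²≡18, 9²≡12, 10²≡8, 11²≡6 (mod 23).
The residues are {1, 2, 3, 4, 6, 8, 9, 12, 13, 16, 18}; the non-residues are the remaining 11 nonzero classes.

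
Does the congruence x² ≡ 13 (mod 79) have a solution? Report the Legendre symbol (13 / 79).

1

Euler's criterion: (13/79) ≡ 13^39 (mod 79).
13^2 ≡ 11 (mod 79)
13^4 ≡ 42 (mod 79)
13^8 ≡ 26 (mod 79)
13^16 ≡ 44 (mod 79)
13^32 ≡ 40 (mod 79)
13^39 = 13^(32+4+2+1) ≡ 1 (mod 79).
Result is 1, so (13/79) = 1.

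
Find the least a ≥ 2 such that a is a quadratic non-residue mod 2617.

(2/2617) = +1, so 2 is a residue.
(3/2617) = +1, so 3 is a residue.
(4/2617) = +1, so 4 is a residue.
(5/2617) = −1, so 5 is the smallest positive non-residue mod 2617.

5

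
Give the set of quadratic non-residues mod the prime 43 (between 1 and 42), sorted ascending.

2 3 5 7 8 12 18 19 20 22 26 27 28 29 30 32 33 34 37 39 42

Square k = 1,…,21 (k and 43−k give the same square):
1²=1, 2²=4, 3²=9, 4²=16, 5²=25, 6²=36, 7²≡6, 8²≡21, 9²≡38, 10²≡14, 11²≡35, 12²≡15, 13²≡40, 14²≡24, 15²≡10, 16²≡41, 17²≡31, 18²≡23, 19²≡17, 20²≡13, 21²≡11 (mod 43).
The residues are {1, 4, 6, 9, 10, 11, 13, 14, 15, 16, 17, 21, 23, 24, 25, 31, 35, 36, 38, 40, 41}; the non-residues are the remaining 21 nonzero classes.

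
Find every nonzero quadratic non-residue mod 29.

2 3 8 10 11 12 14 15 17 18 19 21 26 27

Square k = 1,…,14 (k and 29−k give the same square):
1²=1, 2²=4, 3²=9, 4²=16, 5²=25, 6²≡7, 7²≡20, 8²≡6, 9²≡23, 10²≡13, 11²≡5, 12²≡28, 13²≡24, 14²≡22 (mod 29).
The residues are {1, 4, 5, 6, 7, 9, 13, 16, 20, 22, 23, 24, 25, 28}; the non-residues are the remaining 14 nonzero classes.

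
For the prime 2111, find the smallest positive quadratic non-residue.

(2/2111) = +1, so 2 is a residue.
(3/2111) = +1, so 3 is a residue.
(4/2111) = +1, so 4 is a residue.
(5/2111) = +1, so 5 is a residue.
(6/2111) = +1, so 6 is a residue.
(7/2111) = −1, so 7 is the smallest positive non-residue mod 2111.

7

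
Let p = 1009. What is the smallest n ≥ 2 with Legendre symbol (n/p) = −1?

11

(2/1009) = +1, so 2 is a residue.
(3/1009) = +1, so 3 is a residue.
(4/1009) = +1, so 4 is a residue.
(5/1009) = +1, so 5 is a residue.
(6/1009) = +1, so 6 is a residue.
(7/1009) = +1, so 7 is a residue.
(8/1009) = +1, so 8 is a residue.
(9/1009) = +1, so 9 is a residue.
(10/1009) = +1, so 10 is a residue.
(11/1009) = −1, so 11 is the smallest positive non-residue mod 1009.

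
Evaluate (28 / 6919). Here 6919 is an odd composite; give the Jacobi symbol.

1

Pull out 2^2: since 6919 ≡ 7 (mod 8), (2/6919) = +1, so (2/6919)^2 = +1.
Reciprocity: 7 ≡ 3 and 6919 ≡ 3 (mod 4), so (7/6919) = −(6919/7).
Reduce top mod 7: now compute (3/7).
Reciprocity: 3 ≡ 3 and 7 ≡ 3 (mod 4), so (3/7) = −(7/3).
Reduce top mod 3: now compute (1/3).
Reached (1/3) = 1. Collecting the sign flips along the way, the symbol is +1.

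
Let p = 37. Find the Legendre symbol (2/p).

-1

Pull out 2: since 37 ≡ 5 (mod 8), (2/37) = -1.
Reached (1/37) = 1. Collecting the sign flips along the way, the symbol is -1.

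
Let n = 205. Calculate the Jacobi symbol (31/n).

1

Reciprocity: 31 ≡ 3 and 205 ≡ 1 (mod 4), so (31/205) = +(205/31).
Reduce top mod 31: now compute (19/31).
Reciprocity: 19 ≡ 3 and 31 ≡ 3 (mod 4), so (19/31) = −(31/19).
Reduce top mod 19: now compute (12/19).
Pull out 2^2: since 19 ≡ 3 (mod 8), (2/19) = -1, so (2/19)^2 = +1.
Reciprocity: 3 ≡ 3 and 19 ≡ 3 (mod 4), so (3/19) = −(19/3).
Reduce top mod 3: now compute (1/3).
Reached (1/3) = 1. Collecting the sign flips along the way, the symbol is +1.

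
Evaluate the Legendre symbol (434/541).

-1

Pull out 2: since 541 ≡ 5 (mod 8), (2/541) = -1.
Reciprocity: 217 ≡ 1 and 541 ≡ 1 (mod 4), so (217/541) = +(541/217).
Reduce top mod 217: now compute (107/217).
Reciprocity: 107 ≡ 3 and 217 ≡ 1 (mod 4), so (107/217) = +(217/107).
Reduce top mod 107: now compute (3/107).
Reciprocity: 3 ≡ 3 and 107 ≡ 3 (mod 4), so (3/107) = −(107/3).
Reduce top mod 3: now compute (2/3).
Pull out 2: since 3 ≡ 3 (mod 8), (2/3) = -1.
Reached (1/3) = 1. Collecting the sign flips along the way, the symbol is -1.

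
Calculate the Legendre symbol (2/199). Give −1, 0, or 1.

1

Euler's criterion: (2/199) ≡ 2^99 (mod 199).
2^2 ≡ 4 (mod 199)
2^4 ≡ 16 (mod 199)
2^8 ≡ 57 (mod 199)
2^16 ≡ 65 (mod 199)
2^32 ≡ 46 (mod 199)
2^64 ≡ 126 (mod 199)
2^99 = 2^(64+32+2+1) ≡ 1 (mod 199).
Result is 1, so (2/199) = 1.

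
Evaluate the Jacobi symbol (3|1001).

Reciprocity: 3 ≡ 3 and 1001 ≡ 1 (mod 4), so (3/1001) = +(1001/3).
Reduce top mod 3: now compute (2/3).
Pull out 2: since 3 ≡ 3 (mod 8), (2/3) = -1.
Reached (1/3) = 1. Collecting the sign flips along the way, the symbol is -1.

-1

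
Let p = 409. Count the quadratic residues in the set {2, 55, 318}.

2

(2/409) = +1 → QR.
(55/409) = -1 → non-residue.
(318/409) = +1 → QR.
Total quadratic residues among the 3: 2.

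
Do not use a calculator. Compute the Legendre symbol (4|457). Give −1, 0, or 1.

Pull out 2^2: since 457 ≡ 1 (mod 8), (2/457) = +1, so (2/457)^2 = +1.
Reached (1/457) = 1. Collecting the sign flips along the way, the symbol is +1.

1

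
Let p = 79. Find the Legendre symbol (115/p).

Euler's criterion: (115/79) ≡ 36^39 (mod 79).
36^2 ≡ 32 (mod 79)
36^4 ≡ 76 (mod 79)
36^8 ≡ 9 (mod 79)
36^16 ≡ 2 (mod 79)
36^32 ≡ 4 (mod 79)
36^39 = 36^(32+4+2+1) ≡ 1 (mod 79).
Result is 1, so (115/79) = 1.

1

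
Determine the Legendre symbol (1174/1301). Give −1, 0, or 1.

Pull out 2: since 1301 ≡ 5 (mod 8), (2/1301) = -1.
Reciprocity: 587 ≡ 3 and 1301 ≡ 1 (mod 4), so (587/1301) = +(1301/587).
Reduce top mod 587: now compute (127/587).
Reciprocity: 127 ≡ 3 and 587 ≡ 3 (mod 4), so (127/587) = −(587/127).
Reduce top mod 127: now compute (79/127).
Reciprocity: 79 ≡ 3 and 127 ≡ 3 (mod 4), so (79/127) = −(127/79).
Reduce top mod 79: now compute (48/79).
Pull out 2^4: since 79 ≡ 7 (mod 8), (2/79) = +1, so (2/79)^4 = +1.
Reciprocity: 3 ≡ 3 and 79 ≡ 3 (mod 4), so (3/79) = −(79/3).
Reduce top mod 3: now compute (1/3).
Reached (1/3) = 1. Collecting the sign flips along the way, the symbol is +1.

1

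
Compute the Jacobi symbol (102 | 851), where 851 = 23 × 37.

-1

Pull out 2: since 851 ≡ 3 (mod 8), (2/851) = -1.
Reciprocity: 51 ≡ 3 and 851 ≡ 3 (mod 4), so (51/851) = −(851/51).
Reduce top mod 51: now compute (35/51).
Reciprocity: 35 ≡ 3 and 51 ≡ 3 (mod 4), so (35/51) = −(51/35).
Reduce top mod 35: now compute (16/35).
Pull out 2^4: since 35 ≡ 3 (mod 8), (2/35) = -1, so (2/35)^4 = +1.
Reached (1/35) = 1. Collecting the sign flips along the way, the symbol is -1.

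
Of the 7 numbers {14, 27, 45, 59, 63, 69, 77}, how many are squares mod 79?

(14/79) = -1 → non-residue.
(27/79) = -1 → non-residue.
(45/79) = +1 → QR.
(59/79) = -1 → non-residue.
(63/79) = -1 → non-residue.
(69/79) = -1 → non-residue.
(77/79) = -1 → non-residue.
Total quadratic residues among the 7: 1.

1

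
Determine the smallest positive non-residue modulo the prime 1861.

(2/1861) = −1, so 2 is the smallest positive non-residue mod 1861.

2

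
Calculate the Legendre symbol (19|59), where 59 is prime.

1

Reciprocity: 19 ≡ 3 and 59 ≡ 3 (mod 4), so (19/59) = −(59/19).
Reduce top mod 19: now compute (2/19).
Pull out 2: since 19 ≡ 3 (mod 8), (2/19) = -1.
Reached (1/19) = 1. Collecting the sign flips along the way, the symbol is +1.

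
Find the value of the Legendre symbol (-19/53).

Euler's criterion: (-19/53) ≡ 34^26 (mod 53).
34^2 ≡ 43 (mod 53)
34^4 ≡ 47 (mod 53)
34^8 ≡ 36 (mod 53)
34^16 ≡ 24 (mod 53)
34^26 = 34^(16+8+2) ≡ 52 (mod 53).
Result is 52 ≡ −1, so (-19/53) = −1.

-1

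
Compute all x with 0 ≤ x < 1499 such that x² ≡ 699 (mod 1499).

Since 1499 ≡ 3 (mod 4), a square root of 699 is 699^((1499+1)/4) = 699^375 mod 1499.
Repeated squaring: 699^2≡1426, 699^4≡832, 699^8≡1185, 699^16≡1161, 699^32≡320, 699^64≡468, 699^128≡170, 699^256≡419 (mod 1499).
699^375 = 699^(256+64+32+16+4+2+1) ≡ 670 (mod 1499).
Check: 670² = 448900 ≡ 699 (mod 1499). The two roots are 670 and 829.

670, 829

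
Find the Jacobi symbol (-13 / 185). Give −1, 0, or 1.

1

First reduce: -13 ≡ 172 (mod 185).
Pull out 2^2: since 185 ≡ 1 (mod 8), (2/185) = +1, so (2/185)^2 = +1.
Reciprocity: 43 ≡ 3 and 185 ≡ 1 (mod 4), so (43/185) = +(185/43).
Reduce top mod 43: now compute (13/43).
Reciprocity: 13 ≡ 1 and 43 ≡ 3 (mod 4), so (13/43) = +(43/13).
Reduce top mod 13: now compute (4/13).
Pull out 2^2: since 13 ≡ 5 (mod 8), (2/13) = -1, so (2/13)^2 = +1.
Reached (1/13) = 1. Collecting the sign flips along the way, the symbol is +1.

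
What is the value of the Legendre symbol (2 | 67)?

-1

Pull out 2: since 67 ≡ 3 (mod 8), (2/67) = -1.
Reached (1/67) = 1. Collecting the sign flips along the way, the symbol is -1.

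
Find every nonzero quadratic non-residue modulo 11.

Square k = 1,…,5 (k and 11−k give the same square):
1²=1, 2²=4, 3²=9, 4²≡5, 5²≡3 (mod 11).
The residues are {1, 3, 4, 5, 9}; the non-residues are the remaining 5 nonzero classes.

2,6,7,8,10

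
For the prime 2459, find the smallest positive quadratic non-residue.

2

(2/2459) = −1, so 2 is the smallest positive non-residue mod 2459.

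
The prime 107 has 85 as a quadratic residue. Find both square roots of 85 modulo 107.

37, 70

Since 107 ≡ 3 (mod 4), a square root of 85 is 85^((107+1)/4) = 85^27 mod 107.
Repeated squaring: 85^2≡56, 85^4≡33, 85^8≡19, 85^16≡40 (mod 107).
85^27 = 85^(16+8+2+1) ≡ 37 (mod 107).
Check: 37² = 1369 ≡ 85 (mod 107). The two roots are 37 and 70.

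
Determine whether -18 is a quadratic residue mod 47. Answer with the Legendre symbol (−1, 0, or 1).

First reduce: -18 ≡ 29 (mod 47).
Reciprocity: 29 ≡ 1 and 47 ≡ 3 (mod 4), so (29/47) = +(47/29).
Reduce top mod 29: now compute (18/29).
Pull out 2: since 29 ≡ 5 (mod 8), (2/29) = -1.
Reciprocity: 9 ≡ 1 and 29 ≡ 1 (mod 4), so (9/29) = +(29/9).
Reduce top mod 9: now compute (2/9).
Pull out 2: since 9 ≡ 1 (mod 8), (2/9) = +1.
Reached (1/9) = 1. Collecting the sign flips along the way, the symbol is -1.

-1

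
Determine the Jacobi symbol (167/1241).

Reciprocity: 167 ≡ 3 and 1241 ≡ 1 (mod 4), so (167/1241) = +(1241/167).
Reduce top mod 167: now compute (72/167).
Pull out 2^3: since 167 ≡ 7 (mod 8), (2/167) = +1, so (2/167)^3 = +1.
Reciprocity: 9 ≡ 1 and 167 ≡ 3 (mod 4), so (9/167) = +(167/9).
Reduce top mod 9: now compute (5/9).
Reciprocity: 5 ≡ 1 and 9 ≡ 1 (mod 4), so (5/9) = +(9/5).
Reduce top mod 5: now compute (4/5).
Pull out 2^2: since 5 ≡ 5 (mod 8), (2/5) = -1, so (2/5)^2 = +1.
Reached (1/5) = 1. Collecting the sign flips along the way, the symbol is +1.

1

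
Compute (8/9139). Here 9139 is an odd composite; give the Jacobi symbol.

-1

Pull out 2^3: since 9139 ≡ 3 (mod 8), (2/9139) = -1, so (2/9139)^3 = -1.
Reached (1/9139) = 1. Collecting the sign flips along the way, the symbol is -1.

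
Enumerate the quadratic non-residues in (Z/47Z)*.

5,10,11,13,15,19,20,22,23,26,29,30,31,33,35,38,39,40,41,43,44,45,46

Square k = 1,…,23 (k and 47−k give the same square):
1²=1, 2²=4, 3²=9, 4²=16, 5²=25, 6²=36, 7²≡2, 8²≡17, 9²≡34, 10²≡6, 11²≡27, 12²≡3, 13²≡28, 14²≡8, 15²≡37, 16²≡21, 17²≡7, 18²≡42, 19²≡32, 20²≡24, 21²≡18, 22²≡14, 23²≡12 (mod 47).
The residues are {1, 2, 3, 4, 6, 7, 8, 9, 12, 14, 16, 17, 18, 21, 24, 25, 27, 28, 32, 34, 36, 37, 42}; the non-residues are the remaining 23 nonzero classes.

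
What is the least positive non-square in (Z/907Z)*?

2

(2/907) = −1, so 2 is the smallest positive non-residue mod 907.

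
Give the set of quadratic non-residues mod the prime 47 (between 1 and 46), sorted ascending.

5 10 11 13 15 19 20 22 23 26 29 30 31 33 35 38 39 40 41 43 44 45 46

Square k = 1,…,23 (k and 47−k give the same square):
1²=1, 2²=4, 3²=9, 4²=16, 5²=25, 6²=36, 7²≡2, 8²≡17, 9²≡34, 10²≡6, 11²≡27, 12²≡3, 13²≡28, 14²≡8, 15²≡37, 16²≡21, 17²≡7, 18²≡42, 19²≡32, 20²≡24, 21²≡18, 22²≡14, 23²≡12 (mod 47).
The residues are {1, 2, 3, 4, 6, 7, 8, 9, 12, 14, 16, 17, 18, 21, 24, 25, 27, 28, 32, 34, 36, 37, 42}; the non-residues are the remaining 23 nonzero classes.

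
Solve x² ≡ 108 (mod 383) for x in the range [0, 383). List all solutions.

188, 195

Since 383 ≡ 3 (mod 4), a square root of 108 is 108^((383+1)/4) = 108^96 mod 383.
Repeated squaring: 108^2≡174, 108^4≡19, 108^8≡361, 108^16≡101, 108^32≡243, 108^64≡67 (mod 383).
108^96 = 108^(64+32) ≡ 195 (mod 383).
Check: 195² = 38025 ≡ 108 (mod 383). The two roots are 188 and 195.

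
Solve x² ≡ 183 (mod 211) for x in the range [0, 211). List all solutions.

Since 211 ≡ 3 (mod 4), a square root of 183 is 183^((211+1)/4) = 183^53 mod 211.
Repeated squaring: 183^2≡151, 183^4≡13, 183^8≡169, 183^16≡76, 183^32≡79 (mod 211).
183^53 = 183^(32+16+4+1) ≡ 82 (mod 211).
Check: 82² = 6724 ≡ 183 (mod 211). The two roots are 82 and 129.

82, 129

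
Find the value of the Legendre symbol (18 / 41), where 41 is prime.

1

Pull out 2: since 41 ≡ 1 (mod 8), (2/41) = +1.
Reciprocity: 9 ≡ 1 and 41 ≡ 1 (mod 4), so (9/41) = +(41/9).
Reduce top mod 9: now compute (5/9).
Reciprocity: 5 ≡ 1 and 9 ≡ 1 (mod 4), so (5/9) = +(9/5).
Reduce top mod 5: now compute (4/5).
Pull out 2^2: since 5 ≡ 5 (mod 8), (2/5) = -1, so (2/5)^2 = +1.
Reached (1/5) = 1. Collecting the sign flips along the way, the symbol is +1.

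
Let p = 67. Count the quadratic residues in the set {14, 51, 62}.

2

(14/67) = +1 → QR.
(51/67) = -1 → non-residue.
(62/67) = +1 → QR.
Total quadratic residues among the 3: 2.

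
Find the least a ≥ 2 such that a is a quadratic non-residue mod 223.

(2/223) = +1, so 2 is a residue.
(3/223) = −1, so 3 is the smallest positive non-residue mod 223.

3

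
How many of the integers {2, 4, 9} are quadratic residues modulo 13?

2

(2/13) = -1 → non-residue.
(4/13) = +1 → QR.
(9/13) = +1 → QR.
Total quadratic residues among the 3: 2.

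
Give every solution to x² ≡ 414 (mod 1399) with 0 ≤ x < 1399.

Since 1399 ≡ 3 (mod 4), a square root of 414 is 414^((1399+1)/4) = 414^350 mod 1399.
Repeated squaring: 414^2≡718, 414^4≡692, 414^8≡406, 414^16≡1153, 414^32≡359, 414^64≡173, 414^128≡550, 414^256≡316 (mod 1399).
414^350 = 414^(256+64+16+8+4+2) ≡ 753 (mod 1399).
Check: 753² = 567009 ≡ 414 (mod 1399). The two roots are 646 and 753.

646, 753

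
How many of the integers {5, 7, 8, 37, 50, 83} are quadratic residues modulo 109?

3

(5/109) = +1 → QR.
(7/109) = +1 → QR.
(8/109) = -1 → non-residue.
(37/109) = -1 → non-residue.
(50/109) = -1 → non-residue.
(83/109) = +1 → QR.
Total quadratic residues among the 6: 3.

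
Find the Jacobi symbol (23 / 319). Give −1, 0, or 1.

Reciprocity: 23 ≡ 3 and 319 ≡ 3 (mod 4), so (23/319) = −(319/23).
Reduce top mod 23: now compute (20/23).
Pull out 2^2: since 23 ≡ 7 (mod 8), (2/23) = +1, so (2/23)^2 = +1.
Reciprocity: 5 ≡ 1 and 23 ≡ 3 (mod 4), so (5/23) = +(23/5).
Reduce top mod 5: now compute (3/5).
Reciprocity: 3 ≡ 3 and 5 ≡ 1 (mod 4), so (3/5) = +(5/3).
Reduce top mod 3: now compute (2/3).
Pull out 2: since 3 ≡ 3 (mod 8), (2/3) = -1.
Reached (1/3) = 1. Collecting the sign flips along the way, the symbol is +1.

1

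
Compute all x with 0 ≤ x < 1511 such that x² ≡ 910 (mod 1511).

Since 1511 ≡ 3 (mod 4), a square root of 910 is 910^((1511+1)/4) = 910^378 mod 1511.
Repeated squaring: 910^2≡72, 910^4≡651, 910^8≡721, 910^16≡57, 910^32≡227, 910^64≡155, 910^128≡1360, 910^256≡136 (mod 1511).
910^378 = 910^(256+64+32+16+8+2) ≡ 1141 (mod 1511).
Check: 1141² = 1301881 ≡ 910 (mod 1511). The two roots are 370 and 1141.

370, 1141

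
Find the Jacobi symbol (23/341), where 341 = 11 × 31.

-1

Reciprocity: 23 ≡ 3 and 341 ≡ 1 (mod 4), so (23/341) = +(341/23).
Reduce top mod 23: now compute (19/23).
Reciprocity: 19 ≡ 3 and 23 ≡ 3 (mod 4), so (19/23) = −(23/19).
Reduce top mod 19: now compute (4/19).
Pull out 2^2: since 19 ≡ 3 (mod 8), (2/19) = -1, so (2/19)^2 = +1.
Reached (1/19) = 1. Collecting the sign flips along the way, the symbol is -1.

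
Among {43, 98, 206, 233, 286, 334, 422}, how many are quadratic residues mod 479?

(43/479) = -1 → non-residue.
(98/479) = +1 → QR.
(206/479) = +1 → QR.
(233/479) = +1 → QR.
(286/479) = -1 → non-residue.
(334/479) = +1 → QR.
(422/479) = +1 → QR.
Total quadratic residues among the 7: 5.

5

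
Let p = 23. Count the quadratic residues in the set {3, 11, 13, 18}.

3

(3/23) = +1 → QR.
(11/23) = -1 → non-residue.
(13/23) = +1 → QR.
(18/23) = +1 → QR.
Total quadratic residues among the 4: 3.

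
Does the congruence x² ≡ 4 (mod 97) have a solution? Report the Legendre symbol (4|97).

1

Pull out 2^2: since 97 ≡ 1 (mod 8), (2/97) = +1, so (2/97)^2 = +1.
Reached (1/97) = 1. Collecting the sign flips along the way, the symbol is +1.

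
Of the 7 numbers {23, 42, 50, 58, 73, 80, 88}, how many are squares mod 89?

5

(23/89) = -1 → non-residue.
(42/89) = +1 → QR.
(50/89) = +1 → QR.
(58/89) = -1 → non-residue.
(73/89) = +1 → QR.
(80/89) = +1 → QR.
(88/89) = +1 → QR.
Total quadratic residues among the 7: 5.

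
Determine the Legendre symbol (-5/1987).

1

First reduce: -5 ≡ 1982 (mod 1987).
Pull out 2: since 1987 ≡ 3 (mod 8), (2/1987) = -1.
Reciprocity: 991 ≡ 3 and 1987 ≡ 3 (mod 4), so (991/1987) = −(1987/991).
Reduce top mod 991: now compute (5/991).
Reciprocity: 5 ≡ 1 and 991 ≡ 3 (mod 4), so (5/991) = +(991/5).
Reduce top mod 5: now compute (1/5).
Reached (1/5) = 1. Collecting the sign flips along the way, the symbol is +1.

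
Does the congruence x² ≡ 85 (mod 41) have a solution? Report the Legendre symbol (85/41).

-1

First reduce: 85 ≡ 3 (mod 41).
Reciprocity: 3 ≡ 3 and 41 ≡ 1 (mod 4), so (3/41) = +(41/3).
Reduce top mod 3: now compute (2/3).
Pull out 2: since 3 ≡ 3 (mod 8), (2/3) = -1.
Reached (1/3) = 1. Collecting the sign flips along the way, the symbol is -1.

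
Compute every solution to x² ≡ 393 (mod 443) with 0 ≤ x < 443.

105, 338

Since 443 ≡ 3 (mod 4), a square root of 393 is 393^((443+1)/4) = 393^111 mod 443.
Repeated squaring: 393^2≡285, 393^4≡156, 393^8≡414, 393^16≡398, 393^32≡253, 393^64≡217 (mod 443).
393^111 = 393^(64+32+8+4+2+1) ≡ 105 (mod 443).
Check: 105² = 11025 ≡ 393 (mod 443). The two roots are 105 and 338.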